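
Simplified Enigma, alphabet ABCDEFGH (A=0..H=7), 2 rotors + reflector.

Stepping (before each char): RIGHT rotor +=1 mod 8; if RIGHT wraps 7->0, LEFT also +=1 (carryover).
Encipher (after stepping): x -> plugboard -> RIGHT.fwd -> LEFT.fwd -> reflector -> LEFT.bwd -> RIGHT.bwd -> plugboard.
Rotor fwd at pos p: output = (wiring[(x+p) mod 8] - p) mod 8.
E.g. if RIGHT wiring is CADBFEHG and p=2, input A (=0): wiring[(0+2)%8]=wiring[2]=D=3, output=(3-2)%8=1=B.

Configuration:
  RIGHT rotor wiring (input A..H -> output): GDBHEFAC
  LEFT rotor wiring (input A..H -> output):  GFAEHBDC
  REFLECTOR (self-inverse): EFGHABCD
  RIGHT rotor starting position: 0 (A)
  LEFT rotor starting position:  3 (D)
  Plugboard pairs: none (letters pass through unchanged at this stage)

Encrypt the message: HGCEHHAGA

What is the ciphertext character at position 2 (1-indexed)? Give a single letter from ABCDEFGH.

Char 1 ('H'): step: R->1, L=3; H->plug->H->R->F->L->D->refl->H->L'->E->R'->E->plug->E
Char 2 ('G'): step: R->2, L=3; G->plug->G->R->E->L->H->refl->D->L'->F->R'->B->plug->B

B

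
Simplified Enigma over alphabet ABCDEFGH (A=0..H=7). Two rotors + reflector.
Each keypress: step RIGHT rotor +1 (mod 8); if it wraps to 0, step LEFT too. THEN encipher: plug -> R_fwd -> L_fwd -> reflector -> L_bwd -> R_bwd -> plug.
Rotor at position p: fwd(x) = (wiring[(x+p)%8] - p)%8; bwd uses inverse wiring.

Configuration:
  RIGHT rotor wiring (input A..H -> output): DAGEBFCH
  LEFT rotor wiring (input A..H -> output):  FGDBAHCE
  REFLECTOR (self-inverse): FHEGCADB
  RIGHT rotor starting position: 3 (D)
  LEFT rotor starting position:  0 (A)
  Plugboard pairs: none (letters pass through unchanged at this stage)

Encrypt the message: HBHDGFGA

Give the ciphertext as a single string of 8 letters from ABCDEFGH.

Answer: FEFGBACD

Derivation:
Char 1 ('H'): step: R->4, L=0; H->plug->H->R->A->L->F->refl->A->L'->E->R'->F->plug->F
Char 2 ('B'): step: R->5, L=0; B->plug->B->R->F->L->H->refl->B->L'->D->R'->E->plug->E
Char 3 ('H'): step: R->6, L=0; H->plug->H->R->H->L->E->refl->C->L'->G->R'->F->plug->F
Char 4 ('D'): step: R->7, L=0; D->plug->D->R->H->L->E->refl->C->L'->G->R'->G->plug->G
Char 5 ('G'): step: R->0, L->1 (L advanced); G->plug->G->R->C->L->A->refl->F->L'->A->R'->B->plug->B
Char 6 ('F'): step: R->1, L=1; F->plug->F->R->B->L->C->refl->E->L'->H->R'->A->plug->A
Char 7 ('G'): step: R->2, L=1; G->plug->G->R->B->L->C->refl->E->L'->H->R'->C->plug->C
Char 8 ('A'): step: R->3, L=1; A->plug->A->R->B->L->C->refl->E->L'->H->R'->D->plug->D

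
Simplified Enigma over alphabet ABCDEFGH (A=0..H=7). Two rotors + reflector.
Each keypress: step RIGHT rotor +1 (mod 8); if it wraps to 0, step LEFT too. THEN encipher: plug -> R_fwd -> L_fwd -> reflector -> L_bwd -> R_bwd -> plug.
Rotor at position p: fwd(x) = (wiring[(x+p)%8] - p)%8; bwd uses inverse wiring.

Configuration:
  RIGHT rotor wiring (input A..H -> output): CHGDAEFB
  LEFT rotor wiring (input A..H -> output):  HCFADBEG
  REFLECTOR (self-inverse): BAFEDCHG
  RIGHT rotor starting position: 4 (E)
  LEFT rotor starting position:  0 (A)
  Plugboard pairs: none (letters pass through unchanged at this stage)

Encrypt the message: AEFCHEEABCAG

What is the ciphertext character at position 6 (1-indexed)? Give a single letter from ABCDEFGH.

Char 1 ('A'): step: R->5, L=0; A->plug->A->R->H->L->G->refl->H->L'->A->R'->B->plug->B
Char 2 ('E'): step: R->6, L=0; E->plug->E->R->A->L->H->refl->G->L'->H->R'->A->plug->A
Char 3 ('F'): step: R->7, L=0; F->plug->F->R->B->L->C->refl->F->L'->C->R'->A->plug->A
Char 4 ('C'): step: R->0, L->1 (L advanced); C->plug->C->R->G->L->F->refl->C->L'->D->R'->D->plug->D
Char 5 ('H'): step: R->1, L=1; H->plug->H->R->B->L->E->refl->D->L'->F->R'->B->plug->B
Char 6 ('E'): step: R->2, L=1; E->plug->E->R->D->L->C->refl->F->L'->G->R'->C->plug->C

C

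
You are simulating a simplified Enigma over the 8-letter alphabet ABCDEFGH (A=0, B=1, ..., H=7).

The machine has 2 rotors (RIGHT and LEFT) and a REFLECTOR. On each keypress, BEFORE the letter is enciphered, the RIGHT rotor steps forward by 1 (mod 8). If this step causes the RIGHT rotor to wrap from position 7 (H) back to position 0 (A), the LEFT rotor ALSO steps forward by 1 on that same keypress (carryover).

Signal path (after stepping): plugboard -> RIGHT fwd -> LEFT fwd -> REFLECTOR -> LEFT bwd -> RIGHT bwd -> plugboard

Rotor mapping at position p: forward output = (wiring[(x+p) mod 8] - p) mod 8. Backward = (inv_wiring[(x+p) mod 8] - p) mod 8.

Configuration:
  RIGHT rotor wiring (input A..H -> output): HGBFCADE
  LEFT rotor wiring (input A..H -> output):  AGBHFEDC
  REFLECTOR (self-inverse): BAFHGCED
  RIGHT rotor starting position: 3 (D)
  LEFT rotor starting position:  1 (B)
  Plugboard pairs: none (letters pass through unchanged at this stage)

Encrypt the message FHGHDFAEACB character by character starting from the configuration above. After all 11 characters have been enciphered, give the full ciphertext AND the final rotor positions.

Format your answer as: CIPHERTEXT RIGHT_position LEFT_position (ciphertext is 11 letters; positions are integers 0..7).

Answer: EGFCHBDGCBF 6 2

Derivation:
Char 1 ('F'): step: R->4, L=1; F->plug->F->R->C->L->G->refl->E->L'->D->R'->E->plug->E
Char 2 ('H'): step: R->5, L=1; H->plug->H->R->F->L->C->refl->F->L'->A->R'->G->plug->G
Char 3 ('G'): step: R->6, L=1; G->plug->G->R->E->L->D->refl->H->L'->H->R'->F->plug->F
Char 4 ('H'): step: R->7, L=1; H->plug->H->R->E->L->D->refl->H->L'->H->R'->C->plug->C
Char 5 ('D'): step: R->0, L->2 (L advanced); D->plug->D->R->F->L->A->refl->B->L'->E->R'->H->plug->H
Char 6 ('F'): step: R->1, L=2; F->plug->F->R->C->L->D->refl->H->L'->A->R'->B->plug->B
Char 7 ('A'): step: R->2, L=2; A->plug->A->R->H->L->E->refl->G->L'->G->R'->D->plug->D
Char 8 ('E'): step: R->3, L=2; E->plug->E->R->B->L->F->refl->C->L'->D->R'->G->plug->G
Char 9 ('A'): step: R->4, L=2; A->plug->A->R->G->L->G->refl->E->L'->H->R'->C->plug->C
Char 10 ('C'): step: R->5, L=2; C->plug->C->R->H->L->E->refl->G->L'->G->R'->B->plug->B
Char 11 ('B'): step: R->6, L=2; B->plug->B->R->G->L->G->refl->E->L'->H->R'->F->plug->F
Final: ciphertext=EGFCHBDGCBF, RIGHT=6, LEFT=2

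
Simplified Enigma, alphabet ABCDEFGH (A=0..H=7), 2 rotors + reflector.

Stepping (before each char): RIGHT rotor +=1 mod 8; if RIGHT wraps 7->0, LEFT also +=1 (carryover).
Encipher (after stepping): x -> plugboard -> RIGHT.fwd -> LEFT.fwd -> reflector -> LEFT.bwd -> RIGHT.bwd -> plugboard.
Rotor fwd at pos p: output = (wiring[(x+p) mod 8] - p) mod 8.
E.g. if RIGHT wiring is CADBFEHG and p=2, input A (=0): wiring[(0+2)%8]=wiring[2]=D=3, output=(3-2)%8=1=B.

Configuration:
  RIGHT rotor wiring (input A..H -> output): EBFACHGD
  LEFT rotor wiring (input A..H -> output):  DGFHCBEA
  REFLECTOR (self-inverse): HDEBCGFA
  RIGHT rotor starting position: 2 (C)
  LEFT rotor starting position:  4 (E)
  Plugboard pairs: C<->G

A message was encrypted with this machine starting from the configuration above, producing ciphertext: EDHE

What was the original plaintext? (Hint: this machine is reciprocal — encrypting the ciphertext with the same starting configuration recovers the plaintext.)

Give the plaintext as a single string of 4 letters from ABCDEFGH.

Answer: FACG

Derivation:
Char 1 ('E'): step: R->3, L=4; E->plug->E->R->A->L->G->refl->F->L'->B->R'->F->plug->F
Char 2 ('D'): step: R->4, L=4; D->plug->D->R->H->L->D->refl->B->L'->G->R'->A->plug->A
Char 3 ('H'): step: R->5, L=4; H->plug->H->R->F->L->C->refl->E->L'->D->R'->G->plug->C
Char 4 ('E'): step: R->6, L=4; E->plug->E->R->H->L->D->refl->B->L'->G->R'->C->plug->G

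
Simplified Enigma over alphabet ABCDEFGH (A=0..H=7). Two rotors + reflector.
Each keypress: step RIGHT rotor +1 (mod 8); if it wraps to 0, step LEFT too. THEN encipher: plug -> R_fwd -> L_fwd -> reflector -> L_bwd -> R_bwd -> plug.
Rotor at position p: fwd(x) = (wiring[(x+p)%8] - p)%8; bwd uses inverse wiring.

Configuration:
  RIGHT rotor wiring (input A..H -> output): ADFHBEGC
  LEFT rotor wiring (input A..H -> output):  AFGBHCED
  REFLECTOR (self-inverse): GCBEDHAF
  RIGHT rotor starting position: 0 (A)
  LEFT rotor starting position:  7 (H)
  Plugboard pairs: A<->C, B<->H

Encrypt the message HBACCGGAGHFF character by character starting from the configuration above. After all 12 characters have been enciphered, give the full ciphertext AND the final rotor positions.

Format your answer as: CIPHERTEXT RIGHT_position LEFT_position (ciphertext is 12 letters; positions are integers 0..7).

Char 1 ('H'): step: R->1, L=7; H->plug->B->R->E->L->C->refl->B->L'->B->R'->G->plug->G
Char 2 ('B'): step: R->2, L=7; B->plug->H->R->B->L->B->refl->C->L'->E->R'->E->plug->E
Char 3 ('A'): step: R->3, L=7; A->plug->C->R->B->L->B->refl->C->L'->E->R'->A->plug->C
Char 4 ('C'): step: R->4, L=7; C->plug->A->R->F->L->A->refl->G->L'->C->R'->C->plug->A
Char 5 ('C'): step: R->5, L=7; C->plug->A->R->H->L->F->refl->H->L'->D->R'->D->plug->D
Char 6 ('G'): step: R->6, L=7; G->plug->G->R->D->L->H->refl->F->L'->H->R'->E->plug->E
Char 7 ('G'): step: R->7, L=7; G->plug->G->R->F->L->A->refl->G->L'->C->R'->F->plug->F
Char 8 ('A'): step: R->0, L->0 (L advanced); A->plug->C->R->F->L->C->refl->B->L'->D->R'->B->plug->H
Char 9 ('G'): step: R->1, L=0; G->plug->G->R->B->L->F->refl->H->L'->E->R'->B->plug->H
Char 10 ('H'): step: R->2, L=0; H->plug->B->R->F->L->C->refl->B->L'->D->R'->A->plug->C
Char 11 ('F'): step: R->3, L=0; F->plug->F->R->F->L->C->refl->B->L'->D->R'->D->plug->D
Char 12 ('F'): step: R->4, L=0; F->plug->F->R->H->L->D->refl->E->L'->G->R'->D->plug->D
Final: ciphertext=GECADEFHHCDD, RIGHT=4, LEFT=0

Answer: GECADEFHHCDD 4 0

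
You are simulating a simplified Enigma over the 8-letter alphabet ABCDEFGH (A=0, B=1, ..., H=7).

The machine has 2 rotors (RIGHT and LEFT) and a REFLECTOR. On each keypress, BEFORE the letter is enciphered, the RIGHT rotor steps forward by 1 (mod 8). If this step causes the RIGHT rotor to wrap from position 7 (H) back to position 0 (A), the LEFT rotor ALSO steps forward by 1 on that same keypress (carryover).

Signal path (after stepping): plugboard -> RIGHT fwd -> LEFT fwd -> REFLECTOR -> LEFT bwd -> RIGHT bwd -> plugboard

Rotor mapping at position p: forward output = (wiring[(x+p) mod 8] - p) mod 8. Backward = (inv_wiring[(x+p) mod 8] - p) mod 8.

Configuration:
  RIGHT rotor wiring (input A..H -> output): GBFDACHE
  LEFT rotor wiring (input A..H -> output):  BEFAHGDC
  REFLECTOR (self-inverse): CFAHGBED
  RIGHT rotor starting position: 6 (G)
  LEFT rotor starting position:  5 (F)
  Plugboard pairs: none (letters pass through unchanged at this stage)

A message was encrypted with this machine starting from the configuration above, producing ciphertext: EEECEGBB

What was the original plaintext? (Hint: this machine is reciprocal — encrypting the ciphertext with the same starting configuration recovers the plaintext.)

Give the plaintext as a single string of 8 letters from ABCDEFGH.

Char 1 ('E'): step: R->7, L=5; E->plug->E->R->E->L->H->refl->D->L'->G->R'->D->plug->D
Char 2 ('E'): step: R->0, L->6 (L advanced); E->plug->E->R->A->L->F->refl->B->L'->G->R'->A->plug->A
Char 3 ('E'): step: R->1, L=6; E->plug->E->R->B->L->E->refl->G->L'->D->R'->G->plug->G
Char 4 ('C'): step: R->2, L=6; C->plug->C->R->G->L->B->refl->F->L'->A->R'->D->plug->D
Char 5 ('E'): step: R->3, L=6; E->plug->E->R->B->L->E->refl->G->L'->D->R'->F->plug->F
Char 6 ('G'): step: R->4, L=6; G->plug->G->R->B->L->E->refl->G->L'->D->R'->C->plug->C
Char 7 ('B'): step: R->5, L=6; B->plug->B->R->C->L->D->refl->H->L'->E->R'->E->plug->E
Char 8 ('B'): step: R->6, L=6; B->plug->B->R->G->L->B->refl->F->L'->A->R'->C->plug->C

Answer: DAGDFCEC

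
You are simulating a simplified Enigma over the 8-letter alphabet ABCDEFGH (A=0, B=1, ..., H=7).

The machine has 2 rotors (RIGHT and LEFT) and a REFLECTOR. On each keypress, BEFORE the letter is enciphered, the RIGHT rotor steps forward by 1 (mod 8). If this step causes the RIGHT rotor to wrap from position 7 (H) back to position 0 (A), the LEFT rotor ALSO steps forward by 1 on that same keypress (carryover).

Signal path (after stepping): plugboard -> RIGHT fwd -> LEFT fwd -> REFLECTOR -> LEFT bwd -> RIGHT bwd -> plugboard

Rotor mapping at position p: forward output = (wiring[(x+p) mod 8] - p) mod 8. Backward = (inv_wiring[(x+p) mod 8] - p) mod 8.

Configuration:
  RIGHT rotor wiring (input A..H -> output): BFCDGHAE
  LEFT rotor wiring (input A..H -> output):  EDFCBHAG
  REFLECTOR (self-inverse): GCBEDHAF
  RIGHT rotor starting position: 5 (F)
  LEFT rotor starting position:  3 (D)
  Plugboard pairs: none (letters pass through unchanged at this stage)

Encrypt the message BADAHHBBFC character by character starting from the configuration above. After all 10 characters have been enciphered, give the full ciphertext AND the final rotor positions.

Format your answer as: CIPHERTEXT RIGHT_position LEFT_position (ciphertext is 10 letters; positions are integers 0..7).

Char 1 ('B'): step: R->6, L=3; B->plug->B->R->G->L->A->refl->G->L'->B->R'->H->plug->H
Char 2 ('A'): step: R->7, L=3; A->plug->A->R->F->L->B->refl->C->L'->H->R'->F->plug->F
Char 3 ('D'): step: R->0, L->4 (L advanced); D->plug->D->R->D->L->C->refl->B->L'->G->R'->E->plug->E
Char 4 ('A'): step: R->1, L=4; A->plug->A->R->E->L->A->refl->G->L'->H->R'->F->plug->F
Char 5 ('H'): step: R->2, L=4; H->plug->H->R->D->L->C->refl->B->L'->G->R'->E->plug->E
Char 6 ('H'): step: R->3, L=4; H->plug->H->R->H->L->G->refl->A->L'->E->R'->C->plug->C
Char 7 ('B'): step: R->4, L=4; B->plug->B->R->D->L->C->refl->B->L'->G->R'->G->plug->G
Char 8 ('B'): step: R->5, L=4; B->plug->B->R->D->L->C->refl->B->L'->G->R'->G->plug->G
Char 9 ('F'): step: R->6, L=4; F->plug->F->R->F->L->H->refl->F->L'->A->R'->G->plug->G
Char 10 ('C'): step: R->7, L=4; C->plug->C->R->G->L->B->refl->C->L'->D->R'->D->plug->D
Final: ciphertext=HFEFECGGGD, RIGHT=7, LEFT=4

Answer: HFEFECGGGD 7 4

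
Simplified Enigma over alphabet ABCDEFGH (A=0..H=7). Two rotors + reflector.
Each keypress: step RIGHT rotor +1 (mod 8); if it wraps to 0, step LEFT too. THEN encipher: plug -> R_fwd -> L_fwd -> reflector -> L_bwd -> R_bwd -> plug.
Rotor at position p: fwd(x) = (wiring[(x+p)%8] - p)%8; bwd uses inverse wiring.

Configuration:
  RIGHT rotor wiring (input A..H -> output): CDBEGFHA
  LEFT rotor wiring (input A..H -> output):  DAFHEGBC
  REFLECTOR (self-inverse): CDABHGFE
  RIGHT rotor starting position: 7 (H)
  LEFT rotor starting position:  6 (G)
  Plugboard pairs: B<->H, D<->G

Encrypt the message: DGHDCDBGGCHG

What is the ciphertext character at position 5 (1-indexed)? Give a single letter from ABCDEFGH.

Char 1 ('D'): step: R->0, L->7 (L advanced); D->plug->G->R->H->L->C->refl->A->L'->E->R'->D->plug->G
Char 2 ('G'): step: R->1, L=7; G->plug->D->R->F->L->F->refl->G->L'->D->R'->C->plug->C
Char 3 ('H'): step: R->2, L=7; H->plug->B->R->C->L->B->refl->D->L'->A->R'->G->plug->D
Char 4 ('D'): step: R->3, L=7; D->plug->G->R->A->L->D->refl->B->L'->C->R'->C->plug->C
Char 5 ('C'): step: R->4, L=7; C->plug->C->R->D->L->G->refl->F->L'->F->R'->G->plug->D

D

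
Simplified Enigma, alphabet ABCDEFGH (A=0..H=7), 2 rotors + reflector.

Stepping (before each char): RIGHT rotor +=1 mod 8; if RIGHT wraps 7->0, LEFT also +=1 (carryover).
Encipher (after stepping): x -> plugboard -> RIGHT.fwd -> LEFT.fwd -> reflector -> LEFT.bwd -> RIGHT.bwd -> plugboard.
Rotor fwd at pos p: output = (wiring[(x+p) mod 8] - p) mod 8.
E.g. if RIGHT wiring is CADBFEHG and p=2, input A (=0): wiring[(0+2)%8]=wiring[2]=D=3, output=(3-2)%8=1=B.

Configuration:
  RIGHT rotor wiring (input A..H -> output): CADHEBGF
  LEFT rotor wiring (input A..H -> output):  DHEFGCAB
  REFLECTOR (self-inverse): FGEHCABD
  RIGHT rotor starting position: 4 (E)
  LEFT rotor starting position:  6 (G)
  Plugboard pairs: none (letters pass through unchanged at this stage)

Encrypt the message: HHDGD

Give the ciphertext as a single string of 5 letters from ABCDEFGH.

Answer: CCBHB

Derivation:
Char 1 ('H'): step: R->5, L=6; H->plug->H->R->H->L->E->refl->C->L'->A->R'->C->plug->C
Char 2 ('H'): step: R->6, L=6; H->plug->H->R->D->L->B->refl->G->L'->E->R'->C->plug->C
Char 3 ('D'): step: R->7, L=6; D->plug->D->R->E->L->G->refl->B->L'->D->R'->B->plug->B
Char 4 ('G'): step: R->0, L->7 (L advanced); G->plug->G->R->G->L->D->refl->H->L'->F->R'->H->plug->H
Char 5 ('D'): step: R->1, L=7; D->plug->D->R->D->L->F->refl->A->L'->C->R'->B->plug->B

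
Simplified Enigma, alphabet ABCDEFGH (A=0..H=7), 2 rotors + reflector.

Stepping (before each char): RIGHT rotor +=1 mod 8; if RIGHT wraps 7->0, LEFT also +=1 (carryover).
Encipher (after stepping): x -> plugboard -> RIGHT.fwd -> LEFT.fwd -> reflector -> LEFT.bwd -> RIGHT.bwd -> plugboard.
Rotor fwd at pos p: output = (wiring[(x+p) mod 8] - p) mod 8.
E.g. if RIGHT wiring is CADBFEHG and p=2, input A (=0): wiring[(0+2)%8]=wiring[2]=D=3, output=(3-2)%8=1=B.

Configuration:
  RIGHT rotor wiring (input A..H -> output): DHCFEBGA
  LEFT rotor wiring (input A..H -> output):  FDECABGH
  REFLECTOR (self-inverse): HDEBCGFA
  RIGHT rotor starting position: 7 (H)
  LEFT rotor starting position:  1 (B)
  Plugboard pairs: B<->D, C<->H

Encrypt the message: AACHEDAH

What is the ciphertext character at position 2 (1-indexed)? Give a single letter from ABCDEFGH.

Char 1 ('A'): step: R->0, L->2 (L advanced); A->plug->A->R->D->L->H->refl->A->L'->B->R'->F->plug->F
Char 2 ('A'): step: R->1, L=2; A->plug->A->R->G->L->D->refl->B->L'->H->R'->G->plug->G

G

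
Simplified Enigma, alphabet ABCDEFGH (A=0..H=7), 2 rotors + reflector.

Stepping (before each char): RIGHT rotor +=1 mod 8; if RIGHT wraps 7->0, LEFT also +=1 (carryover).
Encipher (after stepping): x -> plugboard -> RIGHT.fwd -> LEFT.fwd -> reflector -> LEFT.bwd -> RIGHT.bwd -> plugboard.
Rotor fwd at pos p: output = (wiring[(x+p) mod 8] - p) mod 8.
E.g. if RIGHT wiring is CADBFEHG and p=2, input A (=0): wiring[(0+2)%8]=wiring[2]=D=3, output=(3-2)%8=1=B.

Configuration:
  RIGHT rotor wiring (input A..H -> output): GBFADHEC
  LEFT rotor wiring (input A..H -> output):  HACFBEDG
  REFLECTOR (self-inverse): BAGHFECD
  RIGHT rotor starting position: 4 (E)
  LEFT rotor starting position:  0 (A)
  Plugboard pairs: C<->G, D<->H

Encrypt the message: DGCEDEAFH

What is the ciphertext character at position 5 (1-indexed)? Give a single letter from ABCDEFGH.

Char 1 ('D'): step: R->5, L=0; D->plug->H->R->G->L->D->refl->H->L'->A->R'->F->plug->F
Char 2 ('G'): step: R->6, L=0; G->plug->C->R->A->L->H->refl->D->L'->G->R'->A->plug->A
Char 3 ('C'): step: R->7, L=0; C->plug->G->R->A->L->H->refl->D->L'->G->R'->D->plug->H
Char 4 ('E'): step: R->0, L->1 (L advanced); E->plug->E->R->D->L->A->refl->B->L'->B->R'->B->plug->B
Char 5 ('D'): step: R->1, L=1; D->plug->H->R->F->L->C->refl->G->L'->H->R'->C->plug->G

G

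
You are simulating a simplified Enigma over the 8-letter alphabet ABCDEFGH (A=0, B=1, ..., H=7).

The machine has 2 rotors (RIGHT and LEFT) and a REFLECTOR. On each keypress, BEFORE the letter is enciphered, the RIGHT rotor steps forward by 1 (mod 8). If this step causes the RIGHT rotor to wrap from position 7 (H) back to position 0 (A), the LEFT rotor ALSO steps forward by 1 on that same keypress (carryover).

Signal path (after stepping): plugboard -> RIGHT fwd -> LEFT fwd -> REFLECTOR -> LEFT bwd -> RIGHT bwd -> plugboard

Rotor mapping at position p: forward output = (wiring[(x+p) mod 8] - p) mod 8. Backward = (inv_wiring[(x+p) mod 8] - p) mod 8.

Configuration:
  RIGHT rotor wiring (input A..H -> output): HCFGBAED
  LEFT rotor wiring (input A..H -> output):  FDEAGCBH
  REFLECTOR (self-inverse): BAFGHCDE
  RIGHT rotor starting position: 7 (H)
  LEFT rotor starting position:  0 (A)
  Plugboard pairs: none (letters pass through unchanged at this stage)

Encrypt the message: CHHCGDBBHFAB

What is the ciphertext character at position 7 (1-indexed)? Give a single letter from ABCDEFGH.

Char 1 ('C'): step: R->0, L->1 (L advanced); C->plug->C->R->F->L->A->refl->B->L'->E->R'->G->plug->G
Char 2 ('H'): step: R->1, L=1; H->plug->H->R->G->L->G->refl->D->L'->B->R'->A->plug->A
Char 3 ('H'): step: R->2, L=1; H->plug->H->R->A->L->C->refl->F->L'->D->R'->A->plug->A
Char 4 ('C'): step: R->3, L=1; C->plug->C->R->F->L->A->refl->B->L'->E->R'->F->plug->F
Char 5 ('G'): step: R->4, L=1; G->plug->G->R->B->L->D->refl->G->L'->G->R'->F->plug->F
Char 6 ('D'): step: R->5, L=1; D->plug->D->R->C->L->H->refl->E->L'->H->R'->B->plug->B
Char 7 ('B'): step: R->6, L=1; B->plug->B->R->F->L->A->refl->B->L'->E->R'->D->plug->D

D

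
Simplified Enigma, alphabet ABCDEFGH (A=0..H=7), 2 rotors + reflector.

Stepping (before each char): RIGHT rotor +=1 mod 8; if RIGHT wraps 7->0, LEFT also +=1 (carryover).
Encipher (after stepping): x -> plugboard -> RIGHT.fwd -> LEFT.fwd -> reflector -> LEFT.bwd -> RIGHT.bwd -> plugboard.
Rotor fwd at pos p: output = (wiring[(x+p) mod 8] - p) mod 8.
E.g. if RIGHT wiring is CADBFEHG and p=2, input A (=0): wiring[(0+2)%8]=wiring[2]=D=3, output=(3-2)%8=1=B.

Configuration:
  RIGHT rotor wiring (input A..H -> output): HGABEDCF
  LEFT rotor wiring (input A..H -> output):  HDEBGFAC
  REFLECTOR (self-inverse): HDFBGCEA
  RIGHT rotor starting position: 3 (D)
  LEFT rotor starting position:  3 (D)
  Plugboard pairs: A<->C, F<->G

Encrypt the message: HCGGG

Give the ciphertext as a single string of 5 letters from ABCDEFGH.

Answer: CFEBF

Derivation:
Char 1 ('H'): step: R->4, L=3; H->plug->H->R->F->L->E->refl->G->L'->A->R'->A->plug->C
Char 2 ('C'): step: R->5, L=3; C->plug->A->R->G->L->A->refl->H->L'->E->R'->G->plug->F
Char 3 ('G'): step: R->6, L=3; G->plug->F->R->D->L->F->refl->C->L'->C->R'->E->plug->E
Char 4 ('G'): step: R->7, L=3; G->plug->F->R->F->L->E->refl->G->L'->A->R'->B->plug->B
Char 5 ('G'): step: R->0, L->4 (L advanced); G->plug->F->R->D->L->G->refl->E->L'->C->R'->G->plug->F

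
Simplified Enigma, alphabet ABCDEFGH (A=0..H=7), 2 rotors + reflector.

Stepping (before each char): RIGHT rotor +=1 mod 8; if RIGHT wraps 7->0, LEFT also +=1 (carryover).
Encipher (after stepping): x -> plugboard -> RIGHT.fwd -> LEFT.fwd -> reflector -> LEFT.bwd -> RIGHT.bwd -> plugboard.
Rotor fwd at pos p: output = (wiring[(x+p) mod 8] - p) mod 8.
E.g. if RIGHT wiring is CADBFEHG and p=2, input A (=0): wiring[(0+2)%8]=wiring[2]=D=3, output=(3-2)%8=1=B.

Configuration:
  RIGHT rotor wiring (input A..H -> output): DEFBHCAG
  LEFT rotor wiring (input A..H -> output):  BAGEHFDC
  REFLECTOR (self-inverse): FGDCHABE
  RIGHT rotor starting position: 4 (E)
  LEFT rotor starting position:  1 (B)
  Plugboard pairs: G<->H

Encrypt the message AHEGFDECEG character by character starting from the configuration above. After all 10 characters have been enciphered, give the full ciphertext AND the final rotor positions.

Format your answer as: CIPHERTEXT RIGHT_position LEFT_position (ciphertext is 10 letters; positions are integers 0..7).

Answer: GECHBEHEHE 6 2

Derivation:
Char 1 ('A'): step: R->5, L=1; A->plug->A->R->F->L->C->refl->D->L'->C->R'->H->plug->G
Char 2 ('H'): step: R->6, L=1; H->plug->G->R->B->L->F->refl->A->L'->H->R'->E->plug->E
Char 3 ('E'): step: R->7, L=1; E->plug->E->R->C->L->D->refl->C->L'->F->R'->C->plug->C
Char 4 ('G'): step: R->0, L->2 (L advanced); G->plug->H->R->G->L->H->refl->E->L'->A->R'->G->plug->H
Char 5 ('F'): step: R->1, L=2; F->plug->F->R->H->L->G->refl->B->L'->E->R'->B->plug->B
Char 6 ('D'): step: R->2, L=2; D->plug->D->R->A->L->E->refl->H->L'->G->R'->E->plug->E
Char 7 ('E'): step: R->3, L=2; E->plug->E->R->D->L->D->refl->C->L'->B->R'->G->plug->H
Char 8 ('C'): step: R->4, L=2; C->plug->C->R->E->L->B->refl->G->L'->H->R'->E->plug->E
Char 9 ('E'): step: R->5, L=2; E->plug->E->R->H->L->G->refl->B->L'->E->R'->G->plug->H
Char 10 ('G'): step: R->6, L=2; G->plug->H->R->E->L->B->refl->G->L'->H->R'->E->plug->E
Final: ciphertext=GECHBEHEHE, RIGHT=6, LEFT=2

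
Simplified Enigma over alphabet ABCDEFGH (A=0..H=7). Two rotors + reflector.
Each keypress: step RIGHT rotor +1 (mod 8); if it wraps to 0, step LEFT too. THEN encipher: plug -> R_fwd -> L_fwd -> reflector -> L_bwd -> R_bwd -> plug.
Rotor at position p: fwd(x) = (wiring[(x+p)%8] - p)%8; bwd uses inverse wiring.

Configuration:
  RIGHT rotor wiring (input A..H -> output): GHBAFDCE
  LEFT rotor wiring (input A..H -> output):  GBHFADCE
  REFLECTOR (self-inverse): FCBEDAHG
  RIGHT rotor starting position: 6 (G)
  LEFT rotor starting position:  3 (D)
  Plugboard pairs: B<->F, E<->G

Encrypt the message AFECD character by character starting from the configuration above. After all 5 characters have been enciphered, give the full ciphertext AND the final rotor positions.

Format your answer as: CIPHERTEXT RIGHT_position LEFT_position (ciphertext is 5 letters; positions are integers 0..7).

Answer: FHHHE 3 4

Derivation:
Char 1 ('A'): step: R->7, L=3; A->plug->A->R->F->L->D->refl->E->L'->H->R'->B->plug->F
Char 2 ('F'): step: R->0, L->4 (L advanced); F->plug->B->R->H->L->B->refl->C->L'->E->R'->H->plug->H
Char 3 ('E'): step: R->1, L=4; E->plug->G->R->D->L->A->refl->F->L'->F->R'->H->plug->H
Char 4 ('C'): step: R->2, L=4; C->plug->C->R->D->L->A->refl->F->L'->F->R'->H->plug->H
Char 5 ('D'): step: R->3, L=4; D->plug->D->R->H->L->B->refl->C->L'->E->R'->G->plug->E
Final: ciphertext=FHHHE, RIGHT=3, LEFT=4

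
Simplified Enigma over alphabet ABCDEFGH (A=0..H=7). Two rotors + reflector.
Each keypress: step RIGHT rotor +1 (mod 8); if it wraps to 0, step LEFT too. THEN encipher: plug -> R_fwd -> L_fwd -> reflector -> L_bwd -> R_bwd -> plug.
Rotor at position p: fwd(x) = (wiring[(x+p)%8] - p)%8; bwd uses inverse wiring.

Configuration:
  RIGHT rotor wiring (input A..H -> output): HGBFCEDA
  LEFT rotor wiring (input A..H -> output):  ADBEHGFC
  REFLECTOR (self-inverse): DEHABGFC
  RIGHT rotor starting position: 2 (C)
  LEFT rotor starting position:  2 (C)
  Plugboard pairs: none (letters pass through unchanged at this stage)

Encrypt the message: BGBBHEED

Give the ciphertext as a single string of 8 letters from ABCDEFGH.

Answer: GDDHGBCF

Derivation:
Char 1 ('B'): step: R->3, L=2; B->plug->B->R->H->L->B->refl->E->L'->D->R'->G->plug->G
Char 2 ('G'): step: R->4, L=2; G->plug->G->R->F->L->A->refl->D->L'->E->R'->D->plug->D
Char 3 ('B'): step: R->5, L=2; B->plug->B->R->G->L->G->refl->F->L'->C->R'->D->plug->D
Char 4 ('B'): step: R->6, L=2; B->plug->B->R->C->L->F->refl->G->L'->G->R'->H->plug->H
Char 5 ('H'): step: R->7, L=2; H->plug->H->R->E->L->D->refl->A->L'->F->R'->G->plug->G
Char 6 ('E'): step: R->0, L->3 (L advanced); E->plug->E->R->C->L->D->refl->A->L'->G->R'->B->plug->B
Char 7 ('E'): step: R->1, L=3; E->plug->E->R->D->L->C->refl->H->L'->E->R'->C->plug->C
Char 8 ('D'): step: R->2, L=3; D->plug->D->R->C->L->D->refl->A->L'->G->R'->F->plug->F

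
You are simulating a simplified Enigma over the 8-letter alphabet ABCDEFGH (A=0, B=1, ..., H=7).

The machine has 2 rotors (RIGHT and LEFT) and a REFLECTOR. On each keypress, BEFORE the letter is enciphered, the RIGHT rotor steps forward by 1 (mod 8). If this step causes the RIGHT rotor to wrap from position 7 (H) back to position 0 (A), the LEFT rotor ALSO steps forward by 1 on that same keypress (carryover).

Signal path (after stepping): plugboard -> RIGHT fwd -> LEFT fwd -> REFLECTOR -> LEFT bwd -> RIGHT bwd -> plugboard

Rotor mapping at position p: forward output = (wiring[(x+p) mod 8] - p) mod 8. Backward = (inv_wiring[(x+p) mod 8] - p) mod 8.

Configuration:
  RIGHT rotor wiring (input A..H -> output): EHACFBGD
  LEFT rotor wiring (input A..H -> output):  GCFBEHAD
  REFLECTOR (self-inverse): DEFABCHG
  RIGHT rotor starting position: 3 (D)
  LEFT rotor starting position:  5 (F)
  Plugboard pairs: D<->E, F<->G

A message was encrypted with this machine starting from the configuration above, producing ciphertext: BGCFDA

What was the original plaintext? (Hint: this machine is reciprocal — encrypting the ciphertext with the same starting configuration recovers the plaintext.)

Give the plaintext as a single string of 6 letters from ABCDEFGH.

Char 1 ('B'): step: R->4, L=5; B->plug->B->R->F->L->A->refl->D->L'->B->R'->A->plug->A
Char 2 ('G'): step: R->5, L=5; G->plug->F->R->D->L->B->refl->E->L'->G->R'->C->plug->C
Char 3 ('C'): step: R->6, L=5; C->plug->C->R->G->L->E->refl->B->L'->D->R'->H->plug->H
Char 4 ('F'): step: R->7, L=5; F->plug->G->R->C->L->G->refl->H->L'->H->R'->H->plug->H
Char 5 ('D'): step: R->0, L->6 (L advanced); D->plug->E->R->F->L->D->refl->A->L'->C->R'->D->plug->E
Char 6 ('A'): step: R->1, L=6; A->plug->A->R->G->L->G->refl->H->L'->E->R'->D->plug->E

Answer: ACHHEE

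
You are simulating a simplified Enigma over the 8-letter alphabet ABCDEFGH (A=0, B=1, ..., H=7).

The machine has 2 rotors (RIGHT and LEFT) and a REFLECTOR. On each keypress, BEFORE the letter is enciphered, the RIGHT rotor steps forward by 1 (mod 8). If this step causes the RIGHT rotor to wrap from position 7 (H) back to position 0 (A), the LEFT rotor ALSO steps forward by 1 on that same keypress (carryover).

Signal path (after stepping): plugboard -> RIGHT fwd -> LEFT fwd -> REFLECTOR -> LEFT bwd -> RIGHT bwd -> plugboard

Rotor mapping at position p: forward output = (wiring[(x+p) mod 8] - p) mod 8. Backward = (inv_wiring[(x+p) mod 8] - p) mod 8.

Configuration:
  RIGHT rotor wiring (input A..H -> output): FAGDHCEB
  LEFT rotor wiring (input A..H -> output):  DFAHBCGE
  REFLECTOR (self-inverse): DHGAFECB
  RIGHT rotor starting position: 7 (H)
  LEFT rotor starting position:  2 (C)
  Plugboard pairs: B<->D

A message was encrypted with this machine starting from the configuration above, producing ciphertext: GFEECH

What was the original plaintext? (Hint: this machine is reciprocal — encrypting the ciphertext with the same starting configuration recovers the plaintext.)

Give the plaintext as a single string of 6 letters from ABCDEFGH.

Char 1 ('G'): step: R->0, L->3 (L advanced); G->plug->G->R->E->L->B->refl->H->L'->C->R'->F->plug->F
Char 2 ('F'): step: R->1, L=3; F->plug->F->R->D->L->D->refl->A->L'->F->R'->B->plug->D
Char 3 ('E'): step: R->2, L=3; E->plug->E->R->C->L->H->refl->B->L'->E->R'->A->plug->A
Char 4 ('E'): step: R->3, L=3; E->plug->E->R->G->L->C->refl->G->L'->B->R'->D->plug->B
Char 5 ('C'): step: R->4, L=3; C->plug->C->R->A->L->E->refl->F->L'->H->R'->H->plug->H
Char 6 ('H'): step: R->5, L=3; H->plug->H->R->C->L->H->refl->B->L'->E->R'->C->plug->C

Answer: FDABHC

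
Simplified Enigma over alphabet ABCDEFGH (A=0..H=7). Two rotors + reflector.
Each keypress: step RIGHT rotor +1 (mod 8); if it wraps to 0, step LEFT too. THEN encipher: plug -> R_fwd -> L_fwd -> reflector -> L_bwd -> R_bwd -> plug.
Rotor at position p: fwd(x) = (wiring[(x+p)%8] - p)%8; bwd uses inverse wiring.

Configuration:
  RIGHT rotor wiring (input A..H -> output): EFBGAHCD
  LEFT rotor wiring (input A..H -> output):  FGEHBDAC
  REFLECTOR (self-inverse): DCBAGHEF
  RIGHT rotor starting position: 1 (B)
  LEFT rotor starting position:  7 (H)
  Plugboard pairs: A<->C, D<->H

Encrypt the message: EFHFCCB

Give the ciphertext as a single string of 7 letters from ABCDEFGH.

Char 1 ('E'): step: R->2, L=7; E->plug->E->R->A->L->D->refl->A->L'->E->R'->B->plug->B
Char 2 ('F'): step: R->3, L=7; F->plug->F->R->B->L->G->refl->E->L'->G->R'->H->plug->D
Char 3 ('H'): step: R->4, L=7; H->plug->D->R->H->L->B->refl->C->L'->F->R'->G->plug->G
Char 4 ('F'): step: R->5, L=7; F->plug->F->R->E->L->A->refl->D->L'->A->R'->E->plug->E
Char 5 ('C'): step: R->6, L=7; C->plug->A->R->E->L->A->refl->D->L'->A->R'->F->plug->F
Char 6 ('C'): step: R->7, L=7; C->plug->A->R->E->L->A->refl->D->L'->A->R'->G->plug->G
Char 7 ('B'): step: R->0, L->0 (L advanced); B->plug->B->R->F->L->D->refl->A->L'->G->R'->D->plug->H

Answer: BDGEFGH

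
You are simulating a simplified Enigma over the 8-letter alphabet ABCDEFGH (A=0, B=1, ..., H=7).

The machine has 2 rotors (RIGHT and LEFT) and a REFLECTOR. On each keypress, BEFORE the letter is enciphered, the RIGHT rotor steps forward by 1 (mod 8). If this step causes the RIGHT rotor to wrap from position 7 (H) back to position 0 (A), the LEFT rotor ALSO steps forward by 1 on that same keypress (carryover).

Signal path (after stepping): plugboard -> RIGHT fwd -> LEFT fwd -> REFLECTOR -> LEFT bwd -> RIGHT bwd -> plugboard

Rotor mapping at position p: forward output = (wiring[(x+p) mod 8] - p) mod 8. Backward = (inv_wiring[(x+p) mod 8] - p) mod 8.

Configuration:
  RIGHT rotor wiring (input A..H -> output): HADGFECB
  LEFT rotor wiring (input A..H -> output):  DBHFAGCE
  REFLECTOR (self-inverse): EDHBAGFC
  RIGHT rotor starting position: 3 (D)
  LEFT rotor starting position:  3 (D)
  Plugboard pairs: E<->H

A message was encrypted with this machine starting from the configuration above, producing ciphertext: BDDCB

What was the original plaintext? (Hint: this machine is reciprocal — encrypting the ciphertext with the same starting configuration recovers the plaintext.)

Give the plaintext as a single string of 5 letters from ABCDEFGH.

Answer: HCAFC

Derivation:
Char 1 ('B'): step: R->4, L=3; B->plug->B->R->A->L->C->refl->H->L'->D->R'->E->plug->H
Char 2 ('D'): step: R->5, L=3; D->plug->D->R->C->L->D->refl->B->L'->E->R'->C->plug->C
Char 3 ('D'): step: R->6, L=3; D->plug->D->R->C->L->D->refl->B->L'->E->R'->A->plug->A
Char 4 ('C'): step: R->7, L=3; C->plug->C->R->B->L->F->refl->G->L'->G->R'->F->plug->F
Char 5 ('B'): step: R->0, L->4 (L advanced); B->plug->B->R->A->L->E->refl->A->L'->D->R'->C->plug->C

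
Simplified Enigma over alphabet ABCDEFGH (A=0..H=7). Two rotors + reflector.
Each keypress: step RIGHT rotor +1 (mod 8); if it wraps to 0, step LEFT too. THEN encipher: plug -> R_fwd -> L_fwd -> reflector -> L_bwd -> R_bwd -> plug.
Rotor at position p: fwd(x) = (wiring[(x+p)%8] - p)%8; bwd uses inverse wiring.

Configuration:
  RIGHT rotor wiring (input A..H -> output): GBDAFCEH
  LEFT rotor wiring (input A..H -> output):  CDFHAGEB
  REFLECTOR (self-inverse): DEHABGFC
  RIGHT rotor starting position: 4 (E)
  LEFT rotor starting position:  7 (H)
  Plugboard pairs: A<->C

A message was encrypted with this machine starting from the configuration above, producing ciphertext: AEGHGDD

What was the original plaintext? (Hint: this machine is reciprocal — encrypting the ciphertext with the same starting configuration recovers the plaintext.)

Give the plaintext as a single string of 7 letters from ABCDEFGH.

Answer: CFBCAAE

Derivation:
Char 1 ('A'): step: R->5, L=7; A->plug->C->R->C->L->E->refl->B->L'->F->R'->A->plug->C
Char 2 ('E'): step: R->6, L=7; E->plug->E->R->F->L->B->refl->E->L'->C->R'->F->plug->F
Char 3 ('G'): step: R->7, L=7; G->plug->G->R->D->L->G->refl->F->L'->H->R'->B->plug->B
Char 4 ('H'): step: R->0, L->0 (L advanced); H->plug->H->R->H->L->B->refl->E->L'->G->R'->A->plug->C
Char 5 ('G'): step: R->1, L=0; G->plug->G->R->G->L->E->refl->B->L'->H->R'->C->plug->A
Char 6 ('D'): step: R->2, L=0; D->plug->D->R->A->L->C->refl->H->L'->D->R'->C->plug->A
Char 7 ('D'): step: R->3, L=0; D->plug->D->R->B->L->D->refl->A->L'->E->R'->E->plug->E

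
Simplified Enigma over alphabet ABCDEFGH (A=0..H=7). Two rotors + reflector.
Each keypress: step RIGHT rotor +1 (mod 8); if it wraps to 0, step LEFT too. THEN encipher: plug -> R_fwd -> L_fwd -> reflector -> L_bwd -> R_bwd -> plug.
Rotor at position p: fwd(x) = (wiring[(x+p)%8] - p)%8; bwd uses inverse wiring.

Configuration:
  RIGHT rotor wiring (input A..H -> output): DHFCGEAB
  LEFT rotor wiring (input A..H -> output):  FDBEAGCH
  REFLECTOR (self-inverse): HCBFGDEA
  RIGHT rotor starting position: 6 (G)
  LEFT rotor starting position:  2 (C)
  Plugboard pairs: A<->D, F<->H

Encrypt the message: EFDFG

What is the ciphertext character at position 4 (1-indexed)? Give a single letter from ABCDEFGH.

Char 1 ('E'): step: R->7, L=2; E->plug->E->R->D->L->E->refl->G->L'->C->R'->A->plug->D
Char 2 ('F'): step: R->0, L->3 (L advanced); F->plug->H->R->B->L->F->refl->D->L'->C->R'->D->plug->A
Char 3 ('D'): step: R->1, L=3; D->plug->A->R->G->L->A->refl->H->L'->D->R'->E->plug->E
Char 4 ('F'): step: R->2, L=3; F->plug->H->R->F->L->C->refl->B->L'->A->R'->B->plug->B

B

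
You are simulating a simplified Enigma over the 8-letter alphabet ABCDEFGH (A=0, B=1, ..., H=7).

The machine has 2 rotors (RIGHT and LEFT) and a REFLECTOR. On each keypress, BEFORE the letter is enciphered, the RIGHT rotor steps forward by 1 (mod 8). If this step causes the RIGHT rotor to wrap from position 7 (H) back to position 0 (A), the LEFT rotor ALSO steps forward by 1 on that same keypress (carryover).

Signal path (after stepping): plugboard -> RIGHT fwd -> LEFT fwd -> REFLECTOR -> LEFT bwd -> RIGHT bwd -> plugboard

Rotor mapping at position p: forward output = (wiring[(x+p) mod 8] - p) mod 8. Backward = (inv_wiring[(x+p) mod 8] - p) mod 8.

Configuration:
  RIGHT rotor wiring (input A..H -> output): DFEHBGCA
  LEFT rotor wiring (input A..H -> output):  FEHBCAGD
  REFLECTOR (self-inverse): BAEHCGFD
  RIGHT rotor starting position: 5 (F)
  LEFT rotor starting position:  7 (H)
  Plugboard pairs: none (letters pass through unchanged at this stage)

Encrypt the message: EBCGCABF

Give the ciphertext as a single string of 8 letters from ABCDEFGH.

Answer: GEEHAHEG

Derivation:
Char 1 ('E'): step: R->6, L=7; E->plug->E->R->G->L->B->refl->A->L'->D->R'->G->plug->G
Char 2 ('B'): step: R->7, L=7; B->plug->B->R->E->L->C->refl->E->L'->A->R'->E->plug->E
Char 3 ('C'): step: R->0, L->0 (L advanced); C->plug->C->R->E->L->C->refl->E->L'->B->R'->E->plug->E
Char 4 ('G'): step: R->1, L=0; G->plug->G->R->H->L->D->refl->H->L'->C->R'->H->plug->H
Char 5 ('C'): step: R->2, L=0; C->plug->C->R->H->L->D->refl->H->L'->C->R'->A->plug->A
Char 6 ('A'): step: R->3, L=0; A->plug->A->R->E->L->C->refl->E->L'->B->R'->H->plug->H
Char 7 ('B'): step: R->4, L=0; B->plug->B->R->C->L->H->refl->D->L'->H->R'->E->plug->E
Char 8 ('F'): step: R->5, L=0; F->plug->F->R->H->L->D->refl->H->L'->C->R'->G->plug->G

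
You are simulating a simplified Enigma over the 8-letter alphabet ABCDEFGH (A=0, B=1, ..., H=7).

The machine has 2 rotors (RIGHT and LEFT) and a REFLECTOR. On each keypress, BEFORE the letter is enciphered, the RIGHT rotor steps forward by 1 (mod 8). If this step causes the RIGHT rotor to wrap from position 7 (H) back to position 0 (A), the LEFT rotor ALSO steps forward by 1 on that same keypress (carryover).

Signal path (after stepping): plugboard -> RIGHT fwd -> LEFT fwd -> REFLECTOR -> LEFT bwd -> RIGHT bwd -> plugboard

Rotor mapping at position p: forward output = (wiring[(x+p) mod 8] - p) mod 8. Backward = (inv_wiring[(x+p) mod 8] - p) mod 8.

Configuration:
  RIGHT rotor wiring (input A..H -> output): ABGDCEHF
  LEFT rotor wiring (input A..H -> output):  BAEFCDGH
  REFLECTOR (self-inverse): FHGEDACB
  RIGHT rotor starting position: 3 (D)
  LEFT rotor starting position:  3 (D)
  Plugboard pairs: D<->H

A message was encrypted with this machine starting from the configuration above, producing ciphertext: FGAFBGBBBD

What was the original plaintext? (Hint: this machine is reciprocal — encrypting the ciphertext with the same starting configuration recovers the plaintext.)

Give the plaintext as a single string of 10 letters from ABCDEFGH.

Char 1 ('F'): step: R->4, L=3; F->plug->F->R->F->L->G->refl->C->L'->A->R'->B->plug->B
Char 2 ('G'): step: R->5, L=3; G->plug->G->R->G->L->F->refl->A->L'->C->R'->B->plug->B
Char 3 ('A'): step: R->6, L=3; A->plug->A->R->B->L->H->refl->B->L'->H->R'->B->plug->B
Char 4 ('F'): step: R->7, L=3; F->plug->F->R->D->L->D->refl->E->L'->E->R'->E->plug->E
Char 5 ('B'): step: R->0, L->4 (L advanced); B->plug->B->R->B->L->H->refl->B->L'->H->R'->G->plug->G
Char 6 ('G'): step: R->1, L=4; G->plug->G->R->E->L->F->refl->A->L'->G->R'->F->plug->F
Char 7 ('B'): step: R->2, L=4; B->plug->B->R->B->L->H->refl->B->L'->H->R'->H->plug->D
Char 8 ('B'): step: R->3, L=4; B->plug->B->R->H->L->B->refl->H->L'->B->R'->C->plug->C
Char 9 ('B'): step: R->4, L=4; B->plug->B->R->A->L->G->refl->C->L'->C->R'->G->plug->G
Char 10 ('D'): step: R->5, L=4; D->plug->H->R->F->L->E->refl->D->L'->D->R'->D->plug->H

Answer: BBBEGFDCGH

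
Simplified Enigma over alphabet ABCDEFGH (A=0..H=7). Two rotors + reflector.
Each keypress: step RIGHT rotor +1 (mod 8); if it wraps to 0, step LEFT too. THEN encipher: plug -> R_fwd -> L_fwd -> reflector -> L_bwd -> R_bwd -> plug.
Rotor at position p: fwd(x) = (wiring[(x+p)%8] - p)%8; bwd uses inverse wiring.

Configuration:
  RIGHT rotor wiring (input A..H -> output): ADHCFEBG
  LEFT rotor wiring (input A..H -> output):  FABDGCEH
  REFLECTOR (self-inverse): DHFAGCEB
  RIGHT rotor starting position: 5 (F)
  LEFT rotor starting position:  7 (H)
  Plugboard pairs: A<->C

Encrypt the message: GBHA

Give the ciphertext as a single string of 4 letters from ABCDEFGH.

Char 1 ('G'): step: R->6, L=7; G->plug->G->R->H->L->F->refl->C->L'->D->R'->A->plug->C
Char 2 ('B'): step: R->7, L=7; B->plug->B->R->B->L->G->refl->E->L'->E->R'->C->plug->A
Char 3 ('H'): step: R->0, L->0 (L advanced); H->plug->H->R->G->L->E->refl->G->L'->E->R'->F->plug->F
Char 4 ('A'): step: R->1, L=0; A->plug->C->R->B->L->A->refl->D->L'->D->R'->E->plug->E

Answer: CAFE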